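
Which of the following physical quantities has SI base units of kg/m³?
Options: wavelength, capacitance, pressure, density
Checking the SI base units of each option:
  wavelength (λ = v/f): m  ✗
  capacitance (C = Q/V): s⁴·A²/(kg·m²)  ✗
  pressure (P = F/A): kg/(m·s²)  ✗
  density (ρ = m/V): kg/m³  ✓ matches

Only density has units kg/m³.

Answer: density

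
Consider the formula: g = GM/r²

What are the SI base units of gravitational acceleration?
Units of each symbol in g = GM/r²:
  G (gravitational constant): m³/(kg·s²)
  M (mass): kg
  r (distance): m  → to the power 2 in the denominator, contributes 1/m²

Multiplying the contributions: [m³/(kg·s²)] · [kg] · [1/m²]
Adding exponents of each base unit: m: 1, s: -2
SI base units of gravitational acceleration: m/s²

Answer: m/s²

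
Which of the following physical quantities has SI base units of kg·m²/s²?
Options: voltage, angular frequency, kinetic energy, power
Checking the SI base units of each option:
  voltage (V = IR): kg·m²/(s³·A)  ✗
  angular frequency (ω = 2πf): 1/s  ✗
  kinetic energy (E = ½mv²): kg·m²/s²  ✓ matches
  power (P = W/t): kg·m²/s³  ✗

Only kinetic energy has units kg·m²/s².

Answer: kinetic energy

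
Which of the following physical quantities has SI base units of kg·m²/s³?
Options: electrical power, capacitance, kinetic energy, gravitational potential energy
Checking the SI base units of each option:
  electrical power (P = IV): kg·m²/s³  ✓ matches
  capacitance (C = Q/V): s⁴·A²/(kg·m²)  ✗
  kinetic energy (E = ½mv²): kg·m²/s²  ✗
  gravitational potential energy (U = -GMm/r): kg·m²/s²  ✗

Only electrical power has units kg·m²/s³.

Answer: electrical power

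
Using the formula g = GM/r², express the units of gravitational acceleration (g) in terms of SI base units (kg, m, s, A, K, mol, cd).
Units of each symbol in g = GM/r²:
  G (gravitational constant): m³/(kg·s²)
  M (mass): kg
  r (distance): m  → to the power 2 in the denominator, contributes 1/m²

Multiplying the contributions: [m³/(kg·s²)] · [kg] · [1/m²]
Adding exponents of each base unit: m: 1, s: -2
SI base units of gravitational acceleration: m/s²

Answer: m/s²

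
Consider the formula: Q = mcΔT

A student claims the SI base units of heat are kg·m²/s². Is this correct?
Units of each symbol in Q = mcΔT:
  m (mass): kg
  c (specific heat capacity, in J/(kg·K)): m²/(s²·K)
  ΔT (temperature change): K

Multiplying the contributions: [kg] · [m²/(s²·K)] · [K]
Adding exponents of each base unit: kg: 1, m: 2, s: -2
SI base units of heat: kg·m²/s²

The claimed units kg·m²/s² match the derived units, so the claim is correct.

Answer: Yes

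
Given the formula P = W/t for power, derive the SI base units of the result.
Units of each symbol in P = W/t:
  W (work): kg·m²/s²
  t (time): s  → in the denominator, contributes 1/s

Multiplying the contributions: [kg·m²/s²] · [1/s]
Adding exponents of each base unit: kg: 1, m: 2, s: -3
SI base units of power: kg·m²/s³

Answer: kg·m²/s³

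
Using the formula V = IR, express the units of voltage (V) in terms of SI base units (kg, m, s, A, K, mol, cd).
Units of each symbol in V = IR:
  I (current): A
  R (resistance, in ohms): kg·m²/(s³·A²)

Multiplying the contributions: [A] · [kg·m²/(s³·A²)]
Adding exponents of each base unit: kg: 1, m: 2, s: -3, A: -1
SI base units of voltage: kg·m²/(s³·A)

Answer: kg·m²/(s³·A)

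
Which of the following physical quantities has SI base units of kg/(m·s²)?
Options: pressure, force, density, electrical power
Checking the SI base units of each option:
  pressure (P = F/A): kg/(m·s²)  ✓ matches
  force (F = ma): kg·m/s²  ✗
  density (ρ = m/V): kg/m³  ✗
  electrical power (P = IV): kg·m²/s³  ✗

Only pressure has units kg/(m·s²).

Answer: pressure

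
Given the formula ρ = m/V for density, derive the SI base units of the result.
Units of each symbol in ρ = m/V:
  m (mass): kg
  V (volume): m³  → in the denominator, contributes 1/m³

Multiplying the contributions: [kg] · [1/m³]
Adding exponents of each base unit: kg: 1, m: -3
SI base units of density: kg/m³

Answer: kg/m³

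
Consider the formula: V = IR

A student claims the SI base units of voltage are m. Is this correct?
Units of each symbol in V = IR:
  I (current): A
  R (resistance, in ohms): kg·m²/(s³·A²)

Multiplying the contributions: [A] · [kg·m²/(s³·A²)]
Adding exponents of each base unit: kg: 1, m: 2, s: -3, A: -1
SI base units of voltage: kg·m²/(s³·A)

The claimed units m (exponents m: 1) do not match the derived units kg·m²/(s³·A) (exponents kg: 1, m: 2, s: -3, A: -1), so the claim is incorrect.

Answer: No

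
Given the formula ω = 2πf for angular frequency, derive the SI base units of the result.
Units of each symbol in ω = 2πf:
  f (frequency): 1/s
  The factor 2π is dimensionless.

Multiplying the contributions: [1/s]
Adding exponents of each base unit: s: -1
SI base units of angular frequency: 1/s

Answer: 1/s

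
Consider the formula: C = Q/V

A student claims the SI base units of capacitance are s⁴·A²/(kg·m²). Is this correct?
Units of each symbol in C = Q/V:
  Q (charge, in coulombs): s·A
  V (voltage, in volts): kg·m²/(s³·A)  → in the denominator, contributes s³·A/(kg·m²)

Multiplying the contributions: [s·A] · [s³·A/(kg·m²)]
Adding exponents of each base unit: kg: -1, m: -2, s: 4, A: 2
SI base units of capacitance: s⁴·A²/(kg·m²)

The claimed units s⁴·A²/(kg·m²) match the derived units, so the claim is correct.

Answer: Yes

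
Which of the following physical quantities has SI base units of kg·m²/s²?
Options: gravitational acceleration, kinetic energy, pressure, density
Checking the SI base units of each option:
  gravitational acceleration (g = GM/r²): m/s²  ✗
  kinetic energy (E = ½mv²): kg·m²/s²  ✓ matches
  pressure (P = F/A): kg/(m·s²)  ✗
  density (ρ = m/V): kg/m³  ✗

Only kinetic energy has units kg·m²/s².

Answer: kinetic energy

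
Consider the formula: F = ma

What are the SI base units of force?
Units of each symbol in F = ma:
  m (mass): kg
  a (acceleration): m/s²

Multiplying the contributions: [kg] · [m/s²]
Adding exponents of each base unit: kg: 1, m: 1, s: -2
SI base units of force: kg·m/s²

Answer: kg·m/s²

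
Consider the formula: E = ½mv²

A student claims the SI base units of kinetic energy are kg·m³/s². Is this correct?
Units of each symbol in E = ½mv²:
  m (mass): kg
  v (speed): m/s  → to the power 2, contributes m²/s²
  The factor ½ is dimensionless.

Multiplying the contributions: [kg] · [m²/s²]
Adding exponents of each base unit: kg: 1, m: 2, s: -2
SI base units of kinetic energy: kg·m²/s²

The claimed units kg·m³/s² (exponents kg: 1, m: 3, s: -2) do not match the derived units kg·m²/s² (exponents kg: 1, m: 2, s: -2), so the claim is incorrect.

Answer: No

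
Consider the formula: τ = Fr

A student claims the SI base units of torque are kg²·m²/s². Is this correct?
Units of each symbol in τ = Fr:
  F (force): kg·m/s²
  r (lever arm): m

Multiplying the contributions: [kg·m/s²] · [m]
Adding exponents of each base unit: kg: 1, m: 2, s: -2
SI base units of torque: kg·m²/s²

The claimed units kg²·m²/s² (exponents kg: 2, m: 2, s: -2) do not match the derived units kg·m²/s² (exponents kg: 1, m: 2, s: -2), so the claim is incorrect.

Answer: No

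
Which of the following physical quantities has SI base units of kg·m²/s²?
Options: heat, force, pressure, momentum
Checking the SI base units of each option:
  heat (Q = mcΔT): kg·m²/s²  ✓ matches
  force (F = ma): kg·m/s²  ✗
  pressure (P = F/A): kg/(m·s²)  ✗
  momentum (p = mv): kg·m/s  ✗

Only heat has units kg·m²/s².

Answer: heat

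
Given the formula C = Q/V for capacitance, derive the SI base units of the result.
Units of each symbol in C = Q/V:
  Q (charge, in coulombs): s·A
  V (voltage, in volts): kg·m²/(s³·A)  → in the denominator, contributes s³·A/(kg·m²)

Multiplying the contributions: [s·A] · [s³·A/(kg·m²)]
Adding exponents of each base unit: kg: -1, m: -2, s: 4, A: 2
SI base units of capacitance: s⁴·A²/(kg·m²)

Answer: s⁴·A²/(kg·m²)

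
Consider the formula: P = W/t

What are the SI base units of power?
Units of each symbol in P = W/t:
  W (work): kg·m²/s²
  t (time): s  → in the denominator, contributes 1/s

Multiplying the contributions: [kg·m²/s²] · [1/s]
Adding exponents of each base unit: kg: 1, m: 2, s: -3
SI base units of power: kg·m²/s³

Answer: kg·m²/s³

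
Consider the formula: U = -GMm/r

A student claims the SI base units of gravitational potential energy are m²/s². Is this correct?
Units of each symbol in U = -GMm/r:
  G (gravitational constant): m³/(kg·s²)
  M (mass): kg
  m (mass): kg
  r (distance): m  → in the denominator, contributes 1/m
  The minus sign does not affect the units.

Multiplying the contributions: [m³/(kg·s²)] · [kg] · [kg] · [1/m]
Adding exponents of each base unit: kg: 1, m: 2, s: -2
SI base units of gravitational potential energy: kg·m²/s²

The claimed units m²/s² (exponents m: 2, s: -2) do not match the derived units kg·m²/s² (exponents kg: 1, m: 2, s: -2), so the claim is incorrect.

Answer: No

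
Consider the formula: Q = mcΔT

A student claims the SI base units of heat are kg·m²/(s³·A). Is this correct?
Units of each symbol in Q = mcΔT:
  m (mass): kg
  c (specific heat capacity, in J/(kg·K)): m²/(s²·K)
  ΔT (temperature change): K

Multiplying the contributions: [kg] · [m²/(s²·K)] · [K]
Adding exponents of each base unit: kg: 1, m: 2, s: -2
SI base units of heat: kg·m²/s²

The claimed units kg·m²/(s³·A) (exponents kg: 1, m: 2, s: -3, A: -1) do not match the derived units kg·m²/s² (exponents kg: 1, m: 2, s: -2), so the claim is incorrect.

Answer: No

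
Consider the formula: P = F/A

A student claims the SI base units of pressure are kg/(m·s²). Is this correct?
Units of each symbol in P = F/A:
  F (force): kg·m/s²
  A (area): m²  → in the denominator, contributes 1/m²

Multiplying the contributions: [kg·m/s²] · [1/m²]
Adding exponents of each base unit: kg: 1, m: -1, s: -2
SI base units of pressure: kg/(m·s²)

The claimed units kg/(m·s²) match the derived units, so the claim is correct.

Answer: Yes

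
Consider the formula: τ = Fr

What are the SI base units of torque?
Units of each symbol in τ = Fr:
  F (force): kg·m/s²
  r (lever arm): m

Multiplying the contributions: [kg·m/s²] · [m]
Adding exponents of each base unit: kg: 1, m: 2, s: -2
SI base units of torque: kg·m²/s²

Answer: kg·m²/s²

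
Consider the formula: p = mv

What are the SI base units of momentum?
Units of each symbol in p = mv:
  m (mass): kg
  v (velocity): m/s

Multiplying the contributions: [kg] · [m/s]
Adding exponents of each base unit: kg: 1, m: 1, s: -1
SI base units of momentum: kg·m/s

Answer: kg·m/s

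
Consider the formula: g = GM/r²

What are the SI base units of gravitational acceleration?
Units of each symbol in g = GM/r²:
  G (gravitational constant): m³/(kg·s²)
  M (mass): kg
  r (distance): m  → to the power 2 in the denominator, contributes 1/m²

Multiplying the contributions: [m³/(kg·s²)] · [kg] · [1/m²]
Adding exponents of each base unit: m: 1, s: -2
SI base units of gravitational acceleration: m/s²

Answer: m/s²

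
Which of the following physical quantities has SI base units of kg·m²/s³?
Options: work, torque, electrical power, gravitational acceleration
Checking the SI base units of each option:
  work (W = Fd): kg·m²/s²  ✗
  torque (τ = Fr): kg·m²/s²  ✗
  electrical power (P = IV): kg·m²/s³  ✓ matches
  gravitational acceleration (g = GM/r²): m/s²  ✗

Only electrical power has units kg·m²/s³.

Answer: electrical power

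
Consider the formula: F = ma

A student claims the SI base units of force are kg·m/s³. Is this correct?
Units of each symbol in F = ma:
  m (mass): kg
  a (acceleration): m/s²

Multiplying the contributions: [kg] · [m/s²]
Adding exponents of each base unit: kg: 1, m: 1, s: -2
SI base units of force: kg·m/s²

The claimed units kg·m/s³ (exponents kg: 1, m: 1, s: -3) do not match the derived units kg·m/s² (exponents kg: 1, m: 1, s: -2), so the claim is incorrect.

Answer: No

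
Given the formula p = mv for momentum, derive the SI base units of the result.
Units of each symbol in p = mv:
  m (mass): kg
  v (velocity): m/s

Multiplying the contributions: [kg] · [m/s]
Adding exponents of each base unit: kg: 1, m: 1, s: -1
SI base units of momentum: kg·m/s

Answer: kg·m/s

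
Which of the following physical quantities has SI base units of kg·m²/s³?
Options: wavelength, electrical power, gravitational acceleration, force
Checking the SI base units of each option:
  wavelength (λ = v/f): m  ✗
  electrical power (P = IV): kg·m²/s³  ✓ matches
  gravitational acceleration (g = GM/r²): m/s²  ✗
  force (F = ma): kg·m/s²  ✗

Only electrical power has units kg·m²/s³.

Answer: electrical power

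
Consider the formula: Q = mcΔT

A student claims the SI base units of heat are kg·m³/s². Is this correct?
Units of each symbol in Q = mcΔT:
  m (mass): kg
  c (specific heat capacity, in J/(kg·K)): m²/(s²·K)
  ΔT (temperature change): K

Multiplying the contributions: [kg] · [m²/(s²·K)] · [K]
Adding exponents of each base unit: kg: 1, m: 2, s: -2
SI base units of heat: kg·m²/s²

The claimed units kg·m³/s² (exponents kg: 1, m: 3, s: -2) do not match the derived units kg·m²/s² (exponents kg: 1, m: 2, s: -2), so the claim is incorrect.

Answer: No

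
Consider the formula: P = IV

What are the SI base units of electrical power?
Units of each symbol in P = IV:
  I (current): A
  V (voltage, in volts): kg·m²/(s³·A)

Multiplying the contributions: [A] · [kg·m²/(s³·A)]
Adding exponents of each base unit: kg: 1, m: 2, s: -3
SI base units of electrical power: kg·m²/s³

Answer: kg·m²/s³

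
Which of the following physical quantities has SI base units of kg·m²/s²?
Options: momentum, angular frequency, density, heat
Checking the SI base units of each option:
  momentum (p = mv): kg·m/s  ✗
  angular frequency (ω = 2πf): 1/s  ✗
  density (ρ = m/V): kg/m³  ✗
  heat (Q = mcΔT): kg·m²/s²  ✓ matches

Only heat has units kg·m²/s².

Answer: heat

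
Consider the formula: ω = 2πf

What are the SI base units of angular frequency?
Units of each symbol in ω = 2πf:
  f (frequency): 1/s
  The factor 2π is dimensionless.

Multiplying the contributions: [1/s]
Adding exponents of each base unit: s: -1
SI base units of angular frequency: 1/s

Answer: 1/s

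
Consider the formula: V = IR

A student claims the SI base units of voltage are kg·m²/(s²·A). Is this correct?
Units of each symbol in V = IR:
  I (current): A
  R (resistance, in ohms): kg·m²/(s³·A²)

Multiplying the contributions: [A] · [kg·m²/(s³·A²)]
Adding exponents of each base unit: kg: 1, m: 2, s: -3, A: -1
SI base units of voltage: kg·m²/(s³·A)

The claimed units kg·m²/(s²·A) (exponents kg: 1, m: 2, s: -2, A: -1) do not match the derived units kg·m²/(s³·A) (exponents kg: 1, m: 2, s: -3, A: -1), so the claim is incorrect.

Answer: No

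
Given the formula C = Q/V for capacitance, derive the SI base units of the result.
Units of each symbol in C = Q/V:
  Q (charge, in coulombs): s·A
  V (voltage, in volts): kg·m²/(s³·A)  → in the denominator, contributes s³·A/(kg·m²)

Multiplying the contributions: [s·A] · [s³·A/(kg·m²)]
Adding exponents of each base unit: kg: -1, m: -2, s: 4, A: 2
SI base units of capacitance: s⁴·A²/(kg·m²)

Answer: s⁴·A²/(kg·m²)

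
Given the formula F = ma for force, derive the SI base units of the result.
Units of each symbol in F = ma:
  m (mass): kg
  a (acceleration): m/s²

Multiplying the contributions: [kg] · [m/s²]
Adding exponents of each base unit: kg: 1, m: 1, s: -2
SI base units of force: kg·m/s²

Answer: kg·m/s²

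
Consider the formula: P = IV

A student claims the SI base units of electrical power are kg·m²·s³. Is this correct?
Units of each symbol in P = IV:
  I (current): A
  V (voltage, in volts): kg·m²/(s³·A)

Multiplying the contributions: [A] · [kg·m²/(s³·A)]
Adding exponents of each base unit: kg: 1, m: 2, s: -3
SI base units of electrical power: kg·m²/s³

The claimed units kg·m²·s³ (exponents kg: 1, m: 2, s: 3) do not match the derived units kg·m²/s³ (exponents kg: 1, m: 2, s: -3), so the claim is incorrect.

Answer: No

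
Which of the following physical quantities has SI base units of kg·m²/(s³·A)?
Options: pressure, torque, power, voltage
Checking the SI base units of each option:
  pressure (P = F/A): kg/(m·s²)  ✗
  torque (τ = Fr): kg·m²/s²  ✗
  power (P = W/t): kg·m²/s³  ✗
  voltage (V = IR): kg·m²/(s³·A)  ✓ matches

Only voltage has units kg·m²/(s³·A).

Answer: voltage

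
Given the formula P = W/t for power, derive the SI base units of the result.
Units of each symbol in P = W/t:
  W (work): kg·m²/s²
  t (time): s  → in the denominator, contributes 1/s

Multiplying the contributions: [kg·m²/s²] · [1/s]
Adding exponents of each base unit: kg: 1, m: 2, s: -3
SI base units of power: kg·m²/s³

Answer: kg·m²/s³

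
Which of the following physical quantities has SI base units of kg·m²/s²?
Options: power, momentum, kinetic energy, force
Checking the SI base units of each option:
  power (P = W/t): kg·m²/s³  ✗
  momentum (p = mv): kg·m/s  ✗
  kinetic energy (E = ½mv²): kg·m²/s²  ✓ matches
  force (F = ma): kg·m/s²  ✗

Only kinetic energy has units kg·m²/s².

Answer: kinetic energy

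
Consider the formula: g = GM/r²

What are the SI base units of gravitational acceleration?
Units of each symbol in g = GM/r²:
  G (gravitational constant): m³/(kg·s²)
  M (mass): kg
  r (distance): m  → to the power 2 in the denominator, contributes 1/m²

Multiplying the contributions: [m³/(kg·s²)] · [kg] · [1/m²]
Adding exponents of each base unit: m: 1, s: -2
SI base units of gravitational acceleration: m/s²

Answer: m/s²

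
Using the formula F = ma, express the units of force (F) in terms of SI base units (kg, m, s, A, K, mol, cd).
Units of each symbol in F = ma:
  m (mass): kg
  a (acceleration): m/s²

Multiplying the contributions: [kg] · [m/s²]
Adding exponents of each base unit: kg: 1, m: 1, s: -2
SI base units of force: kg·m/s²

Answer: kg·m/s²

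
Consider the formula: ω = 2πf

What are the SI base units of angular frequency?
Units of each symbol in ω = 2πf:
  f (frequency): 1/s
  The factor 2π is dimensionless.

Multiplying the contributions: [1/s]
Adding exponents of each base unit: s: -1
SI base units of angular frequency: 1/s

Answer: 1/s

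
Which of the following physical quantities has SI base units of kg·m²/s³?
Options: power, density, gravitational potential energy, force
Checking the SI base units of each option:
  power (P = W/t): kg·m²/s³  ✓ matches
  density (ρ = m/V): kg/m³  ✗
  gravitational potential energy (U = -GMm/r): kg·m²/s²  ✗
  force (F = ma): kg·m/s²  ✗

Only power has units kg·m²/s³.

Answer: power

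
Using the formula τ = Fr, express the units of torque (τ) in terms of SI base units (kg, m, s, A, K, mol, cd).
Units of each symbol in τ = Fr:
  F (force): kg·m/s²
  r (lever arm): m

Multiplying the contributions: [kg·m/s²] · [m]
Adding exponents of each base unit: kg: 1, m: 2, s: -2
SI base units of torque: kg·m²/s²

Answer: kg·m²/s²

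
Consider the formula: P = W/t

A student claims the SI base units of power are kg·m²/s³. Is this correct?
Units of each symbol in P = W/t:
  W (work): kg·m²/s²
  t (time): s  → in the denominator, contributes 1/s

Multiplying the contributions: [kg·m²/s²] · [1/s]
Adding exponents of each base unit: kg: 1, m: 2, s: -3
SI base units of power: kg·m²/s³

The claimed units kg·m²/s³ match the derived units, so the claim is correct.

Answer: Yes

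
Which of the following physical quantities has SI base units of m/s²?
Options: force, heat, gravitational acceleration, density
Checking the SI base units of each option:
  force (F = ma): kg·m/s²  ✗
  heat (Q = mcΔT): kg·m²/s²  ✗
  gravitational acceleration (g = GM/r²): m/s²  ✓ matches
  density (ρ = m/V): kg/m³  ✗

Only gravitational acceleration has units m/s².

Answer: gravitational acceleration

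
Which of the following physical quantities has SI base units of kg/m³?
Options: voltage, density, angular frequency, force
Checking the SI base units of each option:
  voltage (V = IR): kg·m²/(s³·A)  ✗
  density (ρ = m/V): kg/m³  ✓ matches
  angular frequency (ω = 2πf): 1/s  ✗
  force (F = ma): kg·m/s²  ✗

Only density has units kg/m³.

Answer: density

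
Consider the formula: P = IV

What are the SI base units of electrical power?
Units of each symbol in P = IV:
  I (current): A
  V (voltage, in volts): kg·m²/(s³·A)

Multiplying the contributions: [A] · [kg·m²/(s³·A)]
Adding exponents of each base unit: kg: 1, m: 2, s: -3
SI base units of electrical power: kg·m²/s³

Answer: kg·m²/s³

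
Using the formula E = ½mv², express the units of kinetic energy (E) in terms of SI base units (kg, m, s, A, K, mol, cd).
Units of each symbol in E = ½mv²:
  m (mass): kg
  v (speed): m/s  → to the power 2, contributes m²/s²
  The factor ½ is dimensionless.

Multiplying the contributions: [kg] · [m²/s²]
Adding exponents of each base unit: kg: 1, m: 2, s: -2
SI base units of kinetic energy: kg·m²/s²

Answer: kg·m²/s²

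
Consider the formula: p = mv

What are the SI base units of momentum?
Units of each symbol in p = mv:
  m (mass): kg
  v (velocity): m/s

Multiplying the contributions: [kg] · [m/s]
Adding exponents of each base unit: kg: 1, m: 1, s: -1
SI base units of momentum: kg·m/s

Answer: kg·m/s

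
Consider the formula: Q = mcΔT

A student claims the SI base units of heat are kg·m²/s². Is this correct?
Units of each symbol in Q = mcΔT:
  m (mass): kg
  c (specific heat capacity, in J/(kg·K)): m²/(s²·K)
  ΔT (temperature change): K

Multiplying the contributions: [kg] · [m²/(s²·K)] · [K]
Adding exponents of each base unit: kg: 1, m: 2, s: -2
SI base units of heat: kg·m²/s²

The claimed units kg·m²/s² match the derived units, so the claim is correct.

Answer: Yes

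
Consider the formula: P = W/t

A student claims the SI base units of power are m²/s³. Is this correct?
Units of each symbol in P = W/t:
  W (work): kg·m²/s²
  t (time): s  → in the denominator, contributes 1/s

Multiplying the contributions: [kg·m²/s²] · [1/s]
Adding exponents of each base unit: kg: 1, m: 2, s: -3
SI base units of power: kg·m²/s³

The claimed units m²/s³ (exponents m: 2, s: -3) do not match the derived units kg·m²/s³ (exponents kg: 1, m: 2, s: -3), so the claim is incorrect.

Answer: No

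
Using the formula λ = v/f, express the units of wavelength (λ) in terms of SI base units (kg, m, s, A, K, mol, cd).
Units of each symbol in λ = v/f:
  v (wave speed): m/s
  f (frequency): 1/s  → in the denominator, contributes s

Multiplying the contributions: [m/s] · [s]
Adding exponents of each base unit: m: 1
SI base units of wavelength: m

Answer: m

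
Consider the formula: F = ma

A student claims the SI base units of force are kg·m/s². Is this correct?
Units of each symbol in F = ma:
  m (mass): kg
  a (acceleration): m/s²

Multiplying the contributions: [kg] · [m/s²]
Adding exponents of each base unit: kg: 1, m: 1, s: -2
SI base units of force: kg·m/s²

The claimed units kg·m/s² match the derived units, so the claim is correct.

Answer: Yes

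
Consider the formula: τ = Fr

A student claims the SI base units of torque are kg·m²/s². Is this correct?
Units of each symbol in τ = Fr:
  F (force): kg·m/s²
  r (lever arm): m

Multiplying the contributions: [kg·m/s²] · [m]
Adding exponents of each base unit: kg: 1, m: 2, s: -2
SI base units of torque: kg·m²/s²

The claimed units kg·m²/s² match the derived units, so the claim is correct.

Answer: Yes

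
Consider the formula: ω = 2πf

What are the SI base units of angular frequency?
Units of each symbol in ω = 2πf:
  f (frequency): 1/s
  The factor 2π is dimensionless.

Multiplying the contributions: [1/s]
Adding exponents of each base unit: s: -1
SI base units of angular frequency: 1/s

Answer: 1/s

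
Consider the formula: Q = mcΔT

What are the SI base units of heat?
Units of each symbol in Q = mcΔT:
  m (mass): kg
  c (specific heat capacity, in J/(kg·K)): m²/(s²·K)
  ΔT (temperature change): K

Multiplying the contributions: [kg] · [m²/(s²·K)] · [K]
Adding exponents of each base unit: kg: 1, m: 2, s: -2
SI base units of heat: kg·m²/s²

Answer: kg·m²/s²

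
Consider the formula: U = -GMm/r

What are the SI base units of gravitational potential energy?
Units of each symbol in U = -GMm/r:
  G (gravitational constant): m³/(kg·s²)
  M (mass): kg
  m (mass): kg
  r (distance): m  → in the denominator, contributes 1/m
  The minus sign does not affect the units.

Multiplying the contributions: [m³/(kg·s²)] · [kg] · [kg] · [1/m]
Adding exponents of each base unit: kg: 1, m: 2, s: -2
SI base units of gravitational potential energy: kg·m²/s²

Answer: kg·m²/s²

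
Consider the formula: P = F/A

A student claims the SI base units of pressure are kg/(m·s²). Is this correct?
Units of each symbol in P = F/A:
  F (force): kg·m/s²
  A (area): m²  → in the denominator, contributes 1/m²

Multiplying the contributions: [kg·m/s²] · [1/m²]
Adding exponents of each base unit: kg: 1, m: -1, s: -2
SI base units of pressure: kg/(m·s²)

The claimed units kg/(m·s²) match the derived units, so the claim is correct.

Answer: Yes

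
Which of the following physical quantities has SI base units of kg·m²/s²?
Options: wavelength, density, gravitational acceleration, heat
Checking the SI base units of each option:
  wavelength (λ = v/f): m  ✗
  density (ρ = m/V): kg/m³  ✗
  gravitational acceleration (g = GM/r²): m/s²  ✗
  heat (Q = mcΔT): kg·m²/s²  ✓ matches

Only heat has units kg·m²/s².

Answer: heat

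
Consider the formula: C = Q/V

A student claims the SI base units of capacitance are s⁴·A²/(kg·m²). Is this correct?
Units of each symbol in C = Q/V:
  Q (charge, in coulombs): s·A
  V (voltage, in volts): kg·m²/(s³·A)  → in the denominator, contributes s³·A/(kg·m²)

Multiplying the contributions: [s·A] · [s³·A/(kg·m²)]
Adding exponents of each base unit: kg: -1, m: -2, s: 4, A: 2
SI base units of capacitance: s⁴·A²/(kg·m²)

The claimed units s⁴·A²/(kg·m²) match the derived units, so the claim is correct.

Answer: Yes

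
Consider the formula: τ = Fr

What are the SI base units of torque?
Units of each symbol in τ = Fr:
  F (force): kg·m/s²
  r (lever arm): m

Multiplying the contributions: [kg·m/s²] · [m]
Adding exponents of each base unit: kg: 1, m: 2, s: -2
SI base units of torque: kg·m²/s²

Answer: kg·m²/s²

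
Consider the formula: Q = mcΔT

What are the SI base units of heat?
Units of each symbol in Q = mcΔT:
  m (mass): kg
  c (specific heat capacity, in J/(kg·K)): m²/(s²·K)
  ΔT (temperature change): K

Multiplying the contributions: [kg] · [m²/(s²·K)] · [K]
Adding exponents of each base unit: kg: 1, m: 2, s: -2
SI base units of heat: kg·m²/s²

Answer: kg·m²/s²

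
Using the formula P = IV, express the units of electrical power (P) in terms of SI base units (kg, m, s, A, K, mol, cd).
Units of each symbol in P = IV:
  I (current): A
  V (voltage, in volts): kg·m²/(s³·A)

Multiplying the contributions: [A] · [kg·m²/(s³·A)]
Adding exponents of each base unit: kg: 1, m: 2, s: -3
SI base units of electrical power: kg·m²/s³

Answer: kg·m²/s³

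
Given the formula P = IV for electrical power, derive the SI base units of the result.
Units of each symbol in P = IV:
  I (current): A
  V (voltage, in volts): kg·m²/(s³·A)

Multiplying the contributions: [A] · [kg·m²/(s³·A)]
Adding exponents of each base unit: kg: 1, m: 2, s: -3
SI base units of electrical power: kg·m²/s³

Answer: kg·m²/s³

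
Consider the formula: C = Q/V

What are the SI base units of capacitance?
Units of each symbol in C = Q/V:
  Q (charge, in coulombs): s·A
  V (voltage, in volts): kg·m²/(s³·A)  → in the denominator, contributes s³·A/(kg·m²)

Multiplying the contributions: [s·A] · [s³·A/(kg·m²)]
Adding exponents of each base unit: kg: -1, m: -2, s: 4, A: 2
SI base units of capacitance: s⁴·A²/(kg·m²)

Answer: s⁴·A²/(kg·m²)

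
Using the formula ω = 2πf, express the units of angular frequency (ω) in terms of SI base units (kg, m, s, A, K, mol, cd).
Units of each symbol in ω = 2πf:
  f (frequency): 1/s
  The factor 2π is dimensionless.

Multiplying the contributions: [1/s]
Adding exponents of each base unit: s: -1
SI base units of angular frequency: 1/s

Answer: 1/s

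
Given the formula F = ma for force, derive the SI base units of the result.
Units of each symbol in F = ma:
  m (mass): kg
  a (acceleration): m/s²

Multiplying the contributions: [kg] · [m/s²]
Adding exponents of each base unit: kg: 1, m: 1, s: -2
SI base units of force: kg·m/s²

Answer: kg·m/s²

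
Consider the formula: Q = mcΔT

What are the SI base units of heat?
Units of each symbol in Q = mcΔT:
  m (mass): kg
  c (specific heat capacity, in J/(kg·K)): m²/(s²·K)
  ΔT (temperature change): K

Multiplying the contributions: [kg] · [m²/(s²·K)] · [K]
Adding exponents of each base unit: kg: 1, m: 2, s: -2
SI base units of heat: kg·m²/s²

Answer: kg·m²/s²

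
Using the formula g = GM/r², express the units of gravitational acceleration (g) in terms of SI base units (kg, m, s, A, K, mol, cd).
Units of each symbol in g = GM/r²:
  G (gravitational constant): m³/(kg·s²)
  M (mass): kg
  r (distance): m  → to the power 2 in the denominator, contributes 1/m²

Multiplying the contributions: [m³/(kg·s²)] · [kg] · [1/m²]
Adding exponents of each base unit: m: 1, s: -2
SI base units of gravitational acceleration: m/s²

Answer: m/s²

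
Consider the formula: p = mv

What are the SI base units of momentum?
Units of each symbol in p = mv:
  m (mass): kg
  v (velocity): m/s

Multiplying the contributions: [kg] · [m/s]
Adding exponents of each base unit: kg: 1, m: 1, s: -1
SI base units of momentum: kg·m/s

Answer: kg·m/s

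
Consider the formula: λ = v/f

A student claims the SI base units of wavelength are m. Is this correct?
Units of each symbol in λ = v/f:
  v (wave speed): m/s
  f (frequency): 1/s  → in the denominator, contributes s

Multiplying the contributions: [m/s] · [s]
Adding exponents of each base unit: m: 1
SI base units of wavelength: m

The claimed units m match the derived units, so the claim is correct.

Answer: Yes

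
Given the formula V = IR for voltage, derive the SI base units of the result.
Units of each symbol in V = IR:
  I (current): A
  R (resistance, in ohms): kg·m²/(s³·A²)

Multiplying the contributions: [A] · [kg·m²/(s³·A²)]
Adding exponents of each base unit: kg: 1, m: 2, s: -3, A: -1
SI base units of voltage: kg·m²/(s³·A)

Answer: kg·m²/(s³·A)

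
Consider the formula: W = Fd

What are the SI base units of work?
Units of each symbol in W = Fd:
  F (force): kg·m/s²
  d (displacement): m

Multiplying the contributions: [kg·m/s²] · [m]
Adding exponents of each base unit: kg: 1, m: 2, s: -2
SI base units of work: kg·m²/s²

Answer: kg·m²/s²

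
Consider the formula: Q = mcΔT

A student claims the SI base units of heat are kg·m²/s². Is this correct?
Units of each symbol in Q = mcΔT:
  m (mass): kg
  c (specific heat capacity, in J/(kg·K)): m²/(s²·K)
  ΔT (temperature change): K

Multiplying the contributions: [kg] · [m²/(s²·K)] · [K]
Adding exponents of each base unit: kg: 1, m: 2, s: -2
SI base units of heat: kg·m²/s²

The claimed units kg·m²/s² match the derived units, so the claim is correct.

Answer: Yes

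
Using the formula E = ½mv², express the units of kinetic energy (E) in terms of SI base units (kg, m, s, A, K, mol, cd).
Units of each symbol in E = ½mv²:
  m (mass): kg
  v (speed): m/s  → to the power 2, contributes m²/s²
  The factor ½ is dimensionless.

Multiplying the contributions: [kg] · [m²/s²]
Adding exponents of each base unit: kg: 1, m: 2, s: -2
SI base units of kinetic energy: kg·m²/s²

Answer: kg·m²/s²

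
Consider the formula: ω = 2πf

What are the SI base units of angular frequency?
Units of each symbol in ω = 2πf:
  f (frequency): 1/s
  The factor 2π is dimensionless.

Multiplying the contributions: [1/s]
Adding exponents of each base unit: s: -1
SI base units of angular frequency: 1/s

Answer: 1/s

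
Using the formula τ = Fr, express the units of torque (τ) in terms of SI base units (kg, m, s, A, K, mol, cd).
Units of each symbol in τ = Fr:
  F (force): kg·m/s²
  r (lever arm): m

Multiplying the contributions: [kg·m/s²] · [m]
Adding exponents of each base unit: kg: 1, m: 2, s: -2
SI base units of torque: kg·m²/s²

Answer: kg·m²/s²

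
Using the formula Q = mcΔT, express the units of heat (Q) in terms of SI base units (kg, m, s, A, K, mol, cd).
Units of each symbol in Q = mcΔT:
  m (mass): kg
  c (specific heat capacity, in J/(kg·K)): m²/(s²·K)
  ΔT (temperature change): K

Multiplying the contributions: [kg] · [m²/(s²·K)] · [K]
Adding exponents of each base unit: kg: 1, m: 2, s: -2
SI base units of heat: kg·m²/s²

Answer: kg·m²/s²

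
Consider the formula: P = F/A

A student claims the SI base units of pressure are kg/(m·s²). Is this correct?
Units of each symbol in P = F/A:
  F (force): kg·m/s²
  A (area): m²  → in the denominator, contributes 1/m²

Multiplying the contributions: [kg·m/s²] · [1/m²]
Adding exponents of each base unit: kg: 1, m: -1, s: -2
SI base units of pressure: kg/(m·s²)

The claimed units kg/(m·s²) match the derived units, so the claim is correct.

Answer: Yes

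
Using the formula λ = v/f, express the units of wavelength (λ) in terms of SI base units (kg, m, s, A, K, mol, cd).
Units of each symbol in λ = v/f:
  v (wave speed): m/s
  f (frequency): 1/s  → in the denominator, contributes s

Multiplying the contributions: [m/s] · [s]
Adding exponents of each base unit: m: 1
SI base units of wavelength: m

Answer: m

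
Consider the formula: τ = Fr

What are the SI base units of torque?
Units of each symbol in τ = Fr:
  F (force): kg·m/s²
  r (lever arm): m

Multiplying the contributions: [kg·m/s²] · [m]
Adding exponents of each base unit: kg: 1, m: 2, s: -2
SI base units of torque: kg·m²/s²

Answer: kg·m²/s²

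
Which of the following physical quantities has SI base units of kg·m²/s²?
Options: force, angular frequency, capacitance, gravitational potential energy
Checking the SI base units of each option:
  force (F = ma): kg·m/s²  ✗
  angular frequency (ω = 2πf): 1/s  ✗
  capacitance (C = Q/V): s⁴·A²/(kg·m²)  ✗
  gravitational potential energy (U = -GMm/r): kg·m²/s²  ✓ matches

Only gravitational potential energy has units kg·m²/s².

Answer: gravitational potential energy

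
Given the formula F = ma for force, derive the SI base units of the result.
Units of each symbol in F = ma:
  m (mass): kg
  a (acceleration): m/s²

Multiplying the contributions: [kg] · [m/s²]
Adding exponents of each base unit: kg: 1, m: 1, s: -2
SI base units of force: kg·m/s²

Answer: kg·m/s²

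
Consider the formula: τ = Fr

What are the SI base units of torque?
Units of each symbol in τ = Fr:
  F (force): kg·m/s²
  r (lever arm): m

Multiplying the contributions: [kg·m/s²] · [m]
Adding exponents of each base unit: kg: 1, m: 2, s: -2
SI base units of torque: kg·m²/s²

Answer: kg·m²/s²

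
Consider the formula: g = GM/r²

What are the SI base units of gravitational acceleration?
Units of each symbol in g = GM/r²:
  G (gravitational constant): m³/(kg·s²)
  M (mass): kg
  r (distance): m  → to the power 2 in the denominator, contributes 1/m²

Multiplying the contributions: [m³/(kg·s²)] · [kg] · [1/m²]
Adding exponents of each base unit: m: 1, s: -2
SI base units of gravitational acceleration: m/s²

Answer: m/s²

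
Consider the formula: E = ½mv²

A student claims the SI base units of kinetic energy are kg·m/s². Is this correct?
Units of each symbol in E = ½mv²:
  m (mass): kg
  v (speed): m/s  → to the power 2, contributes m²/s²
  The factor ½ is dimensionless.

Multiplying the contributions: [kg] · [m²/s²]
Adding exponents of each base unit: kg: 1, m: 2, s: -2
SI base units of kinetic energy: kg·m²/s²

The claimed units kg·m/s² (exponents kg: 1, m: 1, s: -2) do not match the derived units kg·m²/s² (exponents kg: 1, m: 2, s: -2), so the claim is incorrect.

Answer: No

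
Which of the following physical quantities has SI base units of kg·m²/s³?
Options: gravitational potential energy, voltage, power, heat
Checking the SI base units of each option:
  gravitational potential energy (U = -GMm/r): kg·m²/s²  ✗
  voltage (V = IR): kg·m²/(s³·A)  ✗
  power (P = W/t): kg·m²/s³  ✓ matches
  heat (Q = mcΔT): kg·m²/s²  ✗

Only power has units kg·m²/s³.

Answer: power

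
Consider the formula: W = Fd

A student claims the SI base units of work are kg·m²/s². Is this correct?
Units of each symbol in W = Fd:
  F (force): kg·m/s²
  d (displacement): m

Multiplying the contributions: [kg·m/s²] · [m]
Adding exponents of each base unit: kg: 1, m: 2, s: -2
SI base units of work: kg·m²/s²

The claimed units kg·m²/s² match the derived units, so the claim is correct.

Answer: Yes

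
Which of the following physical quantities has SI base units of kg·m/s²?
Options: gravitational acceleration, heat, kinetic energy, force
Checking the SI base units of each option:
  gravitational acceleration (g = GM/r²): m/s²  ✗
  heat (Q = mcΔT): kg·m²/s²  ✗
  kinetic energy (E = ½mv²): kg·m²/s²  ✗
  force (F = ma): kg·m/s²  ✓ matches

Only force has units kg·m/s².

Answer: force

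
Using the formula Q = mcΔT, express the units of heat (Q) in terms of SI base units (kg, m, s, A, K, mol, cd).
Units of each symbol in Q = mcΔT:
  m (mass): kg
  c (specific heat capacity, in J/(kg·K)): m²/(s²·K)
  ΔT (temperature change): K

Multiplying the contributions: [kg] · [m²/(s²·K)] · [K]
Adding exponents of each base unit: kg: 1, m: 2, s: -2
SI base units of heat: kg·m²/s²

Answer: kg·m²/s²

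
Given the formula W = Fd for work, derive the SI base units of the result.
Units of each symbol in W = Fd:
  F (force): kg·m/s²
  d (displacement): m

Multiplying the contributions: [kg·m/s²] · [m]
Adding exponents of each base unit: kg: 1, m: 2, s: -2
SI base units of work: kg·m²/s²

Answer: kg·m²/s²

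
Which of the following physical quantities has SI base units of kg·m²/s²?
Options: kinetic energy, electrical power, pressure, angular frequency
Checking the SI base units of each option:
  kinetic energy (E = ½mv²): kg·m²/s²  ✓ matches
  electrical power (P = IV): kg·m²/s³  ✗
  pressure (P = F/A): kg/(m·s²)  ✗
  angular frequency (ω = 2πf): 1/s  ✗

Only kinetic energy has units kg·m²/s².

Answer: kinetic energy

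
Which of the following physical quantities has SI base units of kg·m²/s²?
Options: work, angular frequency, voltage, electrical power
Checking the SI base units of each option:
  work (W = Fd): kg·m²/s²  ✓ matches
  angular frequency (ω = 2πf): 1/s  ✗
  voltage (V = IR): kg·m²/(s³·A)  ✗
  electrical power (P = IV): kg·m²/s³  ✗

Only work has units kg·m²/s².

Answer: work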